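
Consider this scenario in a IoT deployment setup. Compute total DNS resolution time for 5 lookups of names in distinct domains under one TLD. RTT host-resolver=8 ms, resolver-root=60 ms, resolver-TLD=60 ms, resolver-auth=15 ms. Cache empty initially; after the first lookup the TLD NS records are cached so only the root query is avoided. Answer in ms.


Lookup 1 (cold cache): local + root + TLD + auth = 8 + 60 + 60 + 15 = 143 ms
Lookups 2..5 (TLD NS cached -> skip root; new domain -> still ask TLD and auth): local + TLD + auth = 8 + 60 + 15 = 83 ms each
Remaining 4 lookups: 4 * 83 = 332 ms
Total = 143 + 332 = 475 ms

475


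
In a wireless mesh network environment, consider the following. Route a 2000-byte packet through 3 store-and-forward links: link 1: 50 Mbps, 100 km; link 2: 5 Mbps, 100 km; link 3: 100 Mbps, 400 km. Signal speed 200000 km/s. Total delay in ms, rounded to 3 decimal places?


Packet = 2000 bytes = 16000 bits. Store-and-forward: sum (t_trans + t_prop) per link.
Link 1: t_trans = 16000/(50*10^6) s = 0.3200 ms; t_prop = 100/200000 s = 0.5000 ms; subtotal = 0.8200 ms
Link 2: t_trans = 16000/(5*10^6) s = 3.2000 ms; t_prop = 100/200000 s = 0.5000 ms; subtotal = 3.7000 ms
Link 3: t_trans = 16000/(100*10^6) s = 0.1600 ms; t_prop = 400/200000 s = 2.0000 ms; subtotal = 2.1600 ms
End-to-end = 0.8200 + 3.7000 + 2.1600 = 6.6800 ms -> 6.680 ms (3 dp)

6.680


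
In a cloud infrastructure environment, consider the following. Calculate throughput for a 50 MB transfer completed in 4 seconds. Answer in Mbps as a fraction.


Given: file = 50 MB, time = 4 s
File in Mb = 50 * 8 = 400 Mb
Throughput = 400 / 4 Mbps
Throughput = 100 Mbps

100


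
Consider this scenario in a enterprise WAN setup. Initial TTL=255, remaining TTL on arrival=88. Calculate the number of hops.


Given: initial TTL = 255, received TTL = 88
Hops = initial TTL - received TTL
Hops = 255 - 88 = 167

167


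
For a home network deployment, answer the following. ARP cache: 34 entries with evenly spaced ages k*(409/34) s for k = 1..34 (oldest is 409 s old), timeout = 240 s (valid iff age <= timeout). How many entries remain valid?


Ages are k * 409/34 s for k = 1..34 (spacing = 12.0294 s).
Entry k is valid iff k * 409/34 <= 240 iff k <= 34 * 240 / 409 = 19.9511
n_valid = floor(19.9511) = 19
(n_stale = 34 - 19 = 15)

19


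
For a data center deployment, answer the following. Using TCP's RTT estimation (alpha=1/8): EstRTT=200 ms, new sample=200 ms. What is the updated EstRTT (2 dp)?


Given: EstRTT = 200 ms, SampleRTT = 200 ms, alpha = 1/8
New EstRTT = (1 - alpha) * EstRTT + alpha * SampleRTT
(7/8) * 200 = 175
(1/8) * 200 = 25
New EstRTT = 175 + 25 = 200 ms -> 200.00 ms (2 dp)

200.00


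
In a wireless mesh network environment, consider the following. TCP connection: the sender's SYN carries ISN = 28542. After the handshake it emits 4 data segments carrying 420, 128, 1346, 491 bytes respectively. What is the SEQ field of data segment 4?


The SYN occupies sequence number ISN = 28542, so the first data byte is ISN + 1 = 28543.
SEQ of data segment i = (ISN + 1) + sum of payload sizes of segments 1..i-1.
Segment 1: SEQ = 28543, payload = 420 bytes
Segment 2: SEQ = 28963, payload = 128 bytes
Segment 3: SEQ = 29091, payload = 1346 bytes
Segment 4: SEQ = 30437, payload = 491 bytes
SEQ of segment 4 = 28543 + 420 + 128 + 1346 = 30437

30437


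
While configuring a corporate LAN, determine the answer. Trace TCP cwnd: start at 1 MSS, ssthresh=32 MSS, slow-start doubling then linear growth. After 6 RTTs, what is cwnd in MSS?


RTT 0: cwnd = 1 MSS (initial)
RTT 1: cwnd = 2 MSS (slow start, doubled)
RTT 2: cwnd = 4 MSS (slow start, doubled)
RTT 3: cwnd = 8 MSS (slow start, doubled)
RTT 4: cwnd = 16 MSS (slow start, doubled)
RTT 5: cwnd = 32 MSS (slow start, doubled)
RTT 6: cwnd = 33 MSS (congestion avoidance, +1)

33


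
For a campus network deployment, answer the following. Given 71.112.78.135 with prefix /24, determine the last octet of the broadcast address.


Given: IP = 71.112.78.135, prefix = /24
Host bits = 32 - 24 = 8
Network last octet = 135 AND mask = 0
Host part size = 2^8 - 1 = 255
Broadcast last octet = 0 OR 255 = 255

255


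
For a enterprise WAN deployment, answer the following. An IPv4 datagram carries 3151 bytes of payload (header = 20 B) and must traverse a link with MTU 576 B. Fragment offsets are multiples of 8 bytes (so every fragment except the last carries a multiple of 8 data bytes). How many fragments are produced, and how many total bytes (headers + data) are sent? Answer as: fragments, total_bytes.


Max data per non-final fragment = floor((MTU - header)/8)*8 = floor((576 - 20)/8)*8 = floor(556/8)*8 = 552 B
Final fragment needs no 8-byte alignment: it can carry up to MTU - header = 556 B
Non-final fragments needed = ceil((payload - 556) / 552) = ceil(2595/552) = ceil(4.7011) = 5
Number of fragments = 5 + 1 = 6
Fragment sizes (data): 5 * 552 B + 391 B (last, 391 <= 556 OK)
Total bytes sent = payload + n_frags * header = 3151 + 6*20 = 3151 + 120 = 3271 B

6, 3271


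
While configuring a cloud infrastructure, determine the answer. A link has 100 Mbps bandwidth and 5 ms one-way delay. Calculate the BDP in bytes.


Given: bandwidth = 100 Mbps, delay = 5 ms
BDP in bits = 100 * 10^6 * 5 / 1000
BDP in bits = 500000
BDP in bytes = 500000 / 8 = 62500

62500


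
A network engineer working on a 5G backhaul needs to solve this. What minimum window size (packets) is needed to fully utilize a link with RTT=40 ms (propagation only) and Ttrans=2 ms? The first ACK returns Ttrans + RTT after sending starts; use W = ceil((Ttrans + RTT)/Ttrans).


Given: Ttrans = 2 ms, RTT = 40 ms (= 2 * Tprop, Tprop = 20 ms)
Time until first ACK returns = Ttrans + RTT = 2 + 40 = 42 ms
Need W * Ttrans >= Ttrans + RTT  ->  W >= (Ttrans + RTT) / Ttrans
(Ttrans + RTT) / Ttrans = 42 / 2 = 21
W_min = ceil(21) = 21

21


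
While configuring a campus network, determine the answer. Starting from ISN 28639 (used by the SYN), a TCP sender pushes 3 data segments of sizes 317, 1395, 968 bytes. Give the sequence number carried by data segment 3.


The SYN occupies sequence number ISN = 28639, so the first data byte is ISN + 1 = 28640.
SEQ of data segment i = (ISN + 1) + sum of payload sizes of segments 1..i-1.
Segment 1: SEQ = 28640, payload = 317 bytes
Segment 2: SEQ = 28957, payload = 1395 bytes
Segment 3: SEQ = 30352, payload = 968 bytes
SEQ of segment 3 = 28640 + 317 + 1395 = 30352

30352


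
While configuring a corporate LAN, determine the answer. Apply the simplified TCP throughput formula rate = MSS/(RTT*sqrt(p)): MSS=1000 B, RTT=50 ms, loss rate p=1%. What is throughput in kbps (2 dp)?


Given: MSS = 1000 bytes, RTT = 50 ms, loss = 1%
RTT in seconds = 50 / 1000 = 0.05
Loss rate = 1% = 0.01
sqrt(loss) = sqrt(0.01) = 0.1
Throughput (bytes/s) = 1000 / (0.05 * 0.1) = 200000.0000
Throughput (kbps) = 200000.0000 * 8 / 1000 = 1600.000000 -> 1600.00 kbps (2 dp)

1600.00


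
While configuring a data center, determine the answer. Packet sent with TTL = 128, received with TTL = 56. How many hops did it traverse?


Given: initial TTL = 128, received TTL = 56
Hops = initial TTL - received TTL
Hops = 128 - 56 = 72

72


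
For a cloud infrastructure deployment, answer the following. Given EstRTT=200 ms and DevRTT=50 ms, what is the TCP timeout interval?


Given: EstRTT = 200 ms, DevRTT = 50 ms
Timeout = EstRTT + 4 * DevRTT
4 * DevRTT = 4 * 50 = 200
Timeout = 200 + 200 = 400 ms

400


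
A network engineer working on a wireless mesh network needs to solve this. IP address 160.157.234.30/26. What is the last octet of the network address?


Given: IP = 160.157.234.30, prefix = /26
Subnet mask = 255.255.255.192
Last octet of IP: 30
Last octet of mask: 192
Network last octet = 30 AND 192 = 0

0


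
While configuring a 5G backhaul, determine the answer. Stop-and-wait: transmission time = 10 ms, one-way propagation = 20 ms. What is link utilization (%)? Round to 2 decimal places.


Given: Ttrans = 10 ms, Tprop = 20 ms
RTT = 2 * Tprop = 2 * 20 = 40 ms
U = Ttrans / (Ttrans + RTT)
U = 10 / (10 + 40)
U = 10 / 50 = 0.2
U% = 20.00%

20.00


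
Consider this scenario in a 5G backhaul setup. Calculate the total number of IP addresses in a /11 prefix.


Given: CIDR prefix /11
Host bits = 32 - 11 = 21
Total addresses = 2^21 = 2097152

2097152


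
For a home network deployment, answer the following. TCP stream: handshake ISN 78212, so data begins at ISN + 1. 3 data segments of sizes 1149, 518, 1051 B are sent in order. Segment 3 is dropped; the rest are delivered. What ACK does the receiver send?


SYN uses sequence number 78212; first data byte = ISN + 1 = 78213.
Segment 1: SEQ = 78213, len = 1149 B, covers [78213, 79361]
Segment 2: SEQ = 79362, len = 518 B, covers [79362, 79879]
Segment 3: SEQ = 79880, len = 1051 B, covers [79880, 80930] [LOST]
In-order data received: bytes [78213, 79879] (segments 1..2).
Segment 3 missing -> gap begins at byte 79880.
Cumulative ACK = next expected in-order byte = 78213 + 1149 + 518 = 79880

79880


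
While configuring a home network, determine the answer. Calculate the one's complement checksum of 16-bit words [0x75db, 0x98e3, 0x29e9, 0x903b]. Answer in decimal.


Given words: [0x75db, 0x98e3, 0x29e9, 0x903b]
Step 1: Sum all words
Raw sum = 30171 + 39139 + 10729 + 36923 = 116962
Step 2: Fold carry: (51426 + 1) = 51427
One's complement = ~51427 & 0xFFFF = 14108

14108


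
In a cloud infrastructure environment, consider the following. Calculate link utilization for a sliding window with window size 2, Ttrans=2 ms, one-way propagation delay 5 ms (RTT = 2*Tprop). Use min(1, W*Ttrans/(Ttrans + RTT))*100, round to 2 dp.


Given: W = 2, Ttrans = 2 ms, RTT = 10 ms (= 2 * Tprop, Tprop = 5 ms)
Cycle time = Ttrans + RTT = 2 + 10 = 12 ms (first packet sent until its ACK returns)
W * Ttrans = 2 * 2 = 4 ms of sending per cycle
W * Ttrans / (Ttrans + RTT) = 4 / 12 = 0.333333
U = min(1, 0.333333) = 0.333333
U% = 33.33%

33.33


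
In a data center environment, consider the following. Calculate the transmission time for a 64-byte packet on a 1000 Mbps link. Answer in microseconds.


Given: packet = 64 bytes, bandwidth = 1000 Mbps
Packet in bits = 64 * 8 = 512 bits
Bandwidth = 1000 * 10^6 = 1000000000 bps
Time = 512 / 1000000000 seconds
Time in us = 512 * 10^6 / 1000000000 = 0.512

0.512


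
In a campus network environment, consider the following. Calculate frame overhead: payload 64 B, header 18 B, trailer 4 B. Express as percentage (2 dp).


Given: payload = 64 B, header = 18 B, trailer = 4 B
Overhead bytes = header + trailer = 18 + 4 = 22
Total frame = payload + overhead = 64 + 22 = 86
Overhead % = 22 / 86 * 100 = 25.5814% -> 25.58% (2 dp)

25.58


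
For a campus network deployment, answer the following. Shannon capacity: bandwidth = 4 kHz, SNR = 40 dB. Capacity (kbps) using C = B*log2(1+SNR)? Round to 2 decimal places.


Given: B = 4 kHz, SNR = 40 dB
SNR linear = 10^(40/10) = 10000
1 + SNR = 10001
log2(10001) = 13.2878566418
C = 4 * 1000 * 13.2878566418 = 53151.4266 bps
C = 53.151427 kbps -> 53.15 kbps (2 dp)

53.15


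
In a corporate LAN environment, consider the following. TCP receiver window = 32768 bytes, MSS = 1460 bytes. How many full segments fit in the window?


Given: RWND = 32768 bytes, MSS = 1460 bytes
Full segments = floor(RWND / MSS)
Full segments = floor(32768 / 1460)
Full segments = floor(22.4438) = 22

22


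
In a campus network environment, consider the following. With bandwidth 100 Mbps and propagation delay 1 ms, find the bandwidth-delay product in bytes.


Given: bandwidth = 100 Mbps, delay = 1 ms
BDP in bits = 100 * 10^6 * 1 / 1000
BDP in bits = 100000
BDP in bytes = 100000 / 8 = 12500

12500


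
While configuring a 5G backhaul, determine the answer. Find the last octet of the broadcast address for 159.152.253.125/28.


Given: IP = 159.152.253.125, prefix = /28
Host bits = 32 - 28 = 4
Network last octet = 125 AND mask = 112
Host part size = 2^4 - 1 = 15
Broadcast last octet = 112 OR 15 = 127

127


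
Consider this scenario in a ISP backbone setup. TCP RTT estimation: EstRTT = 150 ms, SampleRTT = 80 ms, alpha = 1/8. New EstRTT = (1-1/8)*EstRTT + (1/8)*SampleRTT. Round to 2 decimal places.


Given: EstRTT = 150 ms, SampleRTT = 80 ms, alpha = 1/8
New EstRTT = (1 - alpha) * EstRTT + alpha * SampleRTT
(7/8) * 150 = 131.25
(1/8) * 80 = 10
New EstRTT = 131.25 + 10 = 141.25 ms -> 141.25 ms (2 dp)

141.25


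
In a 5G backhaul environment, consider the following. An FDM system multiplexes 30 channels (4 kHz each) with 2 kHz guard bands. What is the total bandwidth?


Given: 30 channels, 4 kHz each, guard = 2 kHz
Channel bandwidth = 30 * 4 = 120 kHz
Guard bands = 29 gaps * 2 kHz = 58 kHz
Total = 120 + 58 = 178 kHz

178


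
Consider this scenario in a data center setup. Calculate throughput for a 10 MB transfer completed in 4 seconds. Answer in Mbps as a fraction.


Given: file = 10 MB, time = 4 s
File in Mb = 10 * 8 = 80 Mb
Throughput = 80 / 4 Mbps
Throughput = 20 Mbps

20


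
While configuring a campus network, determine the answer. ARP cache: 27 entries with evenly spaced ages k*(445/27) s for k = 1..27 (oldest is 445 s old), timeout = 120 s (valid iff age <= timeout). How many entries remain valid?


Ages are k * 445/27 s for k = 1..27 (spacing = 16.4815 s).
Entry k is valid iff k * 445/27 <= 120 iff k <= 27 * 120 / 445 = 7.2809
n_valid = floor(7.2809) = 7
(n_stale = 27 - 7 = 20)

7


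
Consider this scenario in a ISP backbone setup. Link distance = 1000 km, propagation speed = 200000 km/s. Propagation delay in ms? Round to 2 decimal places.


Given: distance = 1000 km, speed = 200000 km/s
Delay = distance / speed = 1000 / 200000 seconds
Delay in ms = 1000 * 1000 / 200000
Delay = 5.0000 ms
Rounded to 2 dp = 5.00 ms

5.00


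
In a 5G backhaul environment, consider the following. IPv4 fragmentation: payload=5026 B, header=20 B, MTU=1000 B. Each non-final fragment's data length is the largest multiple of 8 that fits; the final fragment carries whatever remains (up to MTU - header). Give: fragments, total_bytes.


Max data per non-final fragment = floor((MTU - header)/8)*8 = floor((1000 - 20)/8)*8 = floor(980/8)*8 = 976 B
Final fragment needs no 8-byte alignment: it can carry up to MTU - header = 980 B
Non-final fragments needed = ceil((payload - 980) / 976) = ceil(4046/976) = ceil(4.1455) = 5
Number of fragments = 5 + 1 = 6
Fragment sizes (data): 5 * 976 B + 146 B (last, 146 <= 980 OK)
Total bytes sent = payload + n_frags * header = 5026 + 6*20 = 5026 + 120 = 5146 B

6, 5146


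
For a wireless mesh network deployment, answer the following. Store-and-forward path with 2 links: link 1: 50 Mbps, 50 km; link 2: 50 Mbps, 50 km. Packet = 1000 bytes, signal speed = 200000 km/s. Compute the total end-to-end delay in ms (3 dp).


Packet = 1000 bytes = 8000 bits. Store-and-forward: sum (t_trans + t_prop) per link.
Link 1: t_trans = 8000/(50*10^6) s = 0.1600 ms; t_prop = 50/200000 s = 0.2500 ms; subtotal = 0.4100 ms
Link 2: t_trans = 8000/(50*10^6) s = 0.1600 ms; t_prop = 50/200000 s = 0.2500 ms; subtotal = 0.4100 ms
End-to-end = 0.4100 + 0.4100 = 0.8200 ms -> 0.820 ms (3 dp)

0.820


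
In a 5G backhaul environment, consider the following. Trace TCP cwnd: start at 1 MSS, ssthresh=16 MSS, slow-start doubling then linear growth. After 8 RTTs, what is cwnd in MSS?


RTT 0: cwnd = 1 MSS (initial)
RTT 1: cwnd = 2 MSS (slow start, doubled)
RTT 2: cwnd = 4 MSS (slow start, doubled)
RTT 3: cwnd = 8 MSS (slow start, doubled)
RTT 4: cwnd = 16 MSS (slow start, doubled)
RTT 5: cwnd = 17 MSS (congestion avoidance, +1)
RTT 6: cwnd = 18 MSS (congestion avoidance, +1)
RTT 7: cwnd = 19 MSS (congestion avoidance, +1)
RTT 8: cwnd = 20 MSS (congestion avoidance, +1)

20


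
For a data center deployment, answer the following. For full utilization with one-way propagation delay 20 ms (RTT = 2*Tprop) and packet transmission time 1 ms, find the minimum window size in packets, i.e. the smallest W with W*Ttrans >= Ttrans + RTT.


Given: Ttrans = 1 ms, RTT = 40 ms (= 2 * Tprop, Tprop = 20 ms)
Time until first ACK returns = Ttrans + RTT = 1 + 40 = 41 ms
Need W * Ttrans >= Ttrans + RTT  ->  W >= (Ttrans + RTT) / Ttrans
(Ttrans + RTT) / Ttrans = 41 / 1 = 41
W_min = ceil(41) = 41

41


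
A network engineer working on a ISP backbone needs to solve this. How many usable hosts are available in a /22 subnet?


Given: subnet mask /22
Host bits = 32 - 22 = 10
Total addresses = 2^10 = 1024
Usable hosts = 1024 - 2 (network + broadcast) = 1022

1022


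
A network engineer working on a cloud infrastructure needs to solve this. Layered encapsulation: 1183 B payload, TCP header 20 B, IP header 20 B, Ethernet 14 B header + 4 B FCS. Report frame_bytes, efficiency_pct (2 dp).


TCP segment = 1183 + 20 = 1203 B
IP packet = 1203 + 20 = 1223 B
Ethernet frame = 1223 + 14 + 4 = 1241 B
Efficiency = app / frame = 1183 / 1241 = 0.953263 = 95.3263% -> 95.33% (2 dp)

1241, 95.33


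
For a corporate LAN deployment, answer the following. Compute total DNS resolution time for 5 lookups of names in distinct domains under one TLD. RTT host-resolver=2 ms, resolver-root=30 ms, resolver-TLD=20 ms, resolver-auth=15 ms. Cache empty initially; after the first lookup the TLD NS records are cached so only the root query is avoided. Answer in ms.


Lookup 1 (cold cache): local + root + TLD + auth = 2 + 30 + 20 + 15 = 67 ms
Lookups 2..5 (TLD NS cached -> skip root; new domain -> still ask TLD and auth): local + TLD + auth = 2 + 20 + 15 = 37 ms each
Remaining 4 lookups: 4 * 37 = 148 ms
Total = 67 + 148 = 215 ms

215


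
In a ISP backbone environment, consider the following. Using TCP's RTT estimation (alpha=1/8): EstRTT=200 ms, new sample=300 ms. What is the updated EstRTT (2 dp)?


Given: EstRTT = 200 ms, SampleRTT = 300 ms, alpha = 1/8
New EstRTT = (1 - alpha) * EstRTT + alpha * SampleRTT
(7/8) * 200 = 175
(1/8) * 300 = 37.5
New EstRTT = 175 + 37.5 = 212.5 ms -> 212.50 ms (2 dp)

212.50


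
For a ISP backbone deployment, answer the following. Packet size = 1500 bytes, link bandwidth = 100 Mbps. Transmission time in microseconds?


Given: packet = 1500 bytes, bandwidth = 100 Mbps
Packet in bits = 1500 * 8 = 12000 bits
Bandwidth = 100 * 10^6 = 100000000 bps
Time = 12000 / 100000000 seconds
Time in us = 12000 * 10^6 / 100000000 = 120

120


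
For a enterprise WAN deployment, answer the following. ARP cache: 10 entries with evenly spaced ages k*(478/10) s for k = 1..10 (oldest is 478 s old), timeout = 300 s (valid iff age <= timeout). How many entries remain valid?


Ages are k * 478/10 s for k = 1..10 (spacing = 47.8000 s).
Entry k is valid iff k * 478/10 <= 300 iff k <= 10 * 300 / 478 = 6.2762
n_valid = floor(6.2762) = 6
(n_stale = 10 - 6 = 4)

6


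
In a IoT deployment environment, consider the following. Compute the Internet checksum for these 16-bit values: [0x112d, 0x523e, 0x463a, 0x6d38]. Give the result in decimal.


Given words: [0x112d, 0x523e, 0x463a, 0x6d38]
Step 1: Sum all words
Raw sum = 4397 + 21054 + 17978 + 27960 = 71389
Step 2: Fold carry: (5853 + 1) = 5854
One's complement = ~5854 & 0xFFFF = 59681

59681


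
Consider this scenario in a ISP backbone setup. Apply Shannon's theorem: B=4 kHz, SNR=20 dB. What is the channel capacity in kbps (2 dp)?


Given: B = 4 kHz, SNR = 20 dB
SNR linear = 10^(20/10) = 100
1 + SNR = 101
log2(101) = 6.6582114828
C = 4 * 1000 * 6.6582114828 = 26632.8459 bps
C = 26.632846 kbps -> 26.63 kbps (2 dp)

26.63


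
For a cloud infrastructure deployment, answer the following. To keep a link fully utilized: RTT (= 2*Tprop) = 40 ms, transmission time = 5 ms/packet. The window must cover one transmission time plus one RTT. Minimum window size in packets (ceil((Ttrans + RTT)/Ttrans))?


Given: Ttrans = 5 ms, RTT = 40 ms (= 2 * Tprop, Tprop = 20 ms)
Time until first ACK returns = Ttrans + RTT = 5 + 40 = 45 ms
Need W * Ttrans >= Ttrans + RTT  ->  W >= (Ttrans + RTT) / Ttrans
(Ttrans + RTT) / Ttrans = 45 / 5 = 9
W_min = ceil(9) = 9

9


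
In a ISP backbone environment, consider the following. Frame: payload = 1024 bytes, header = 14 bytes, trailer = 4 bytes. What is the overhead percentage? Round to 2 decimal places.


Given: payload = 1024 B, header = 14 B, trailer = 4 B
Overhead bytes = header + trailer = 14 + 4 = 18
Total frame = payload + overhead = 1024 + 18 = 1042
Overhead % = 18 / 1042 * 100 = 1.7274% -> 1.73% (2 dp)

1.73


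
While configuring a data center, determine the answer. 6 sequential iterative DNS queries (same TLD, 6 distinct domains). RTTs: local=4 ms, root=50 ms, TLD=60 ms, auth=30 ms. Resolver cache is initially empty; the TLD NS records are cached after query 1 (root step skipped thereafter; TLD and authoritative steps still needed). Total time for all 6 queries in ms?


Lookup 1 (cold cache): local + root + TLD + auth = 4 + 50 + 60 + 30 = 144 ms
Lookups 2..6 (TLD NS cached -> skip root; new domain -> still ask TLD and auth): local + TLD + auth = 4 + 60 + 30 = 94 ms each
Remaining 5 lookups: 5 * 94 = 470 ms
Total = 144 + 470 = 614 ms

614


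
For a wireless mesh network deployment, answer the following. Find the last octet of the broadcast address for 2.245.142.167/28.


Given: IP = 2.245.142.167, prefix = /28
Host bits = 32 - 28 = 4
Network last octet = 167 AND mask = 160
Host part size = 2^4 - 1 = 15
Broadcast last octet = 160 OR 15 = 175

175


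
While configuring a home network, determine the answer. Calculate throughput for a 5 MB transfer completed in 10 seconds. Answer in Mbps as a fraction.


Given: file = 5 MB, time = 10 s
File in Mb = 5 * 8 = 40 Mb
Throughput = 40 / 10 Mbps
Throughput = 4 Mbps

4


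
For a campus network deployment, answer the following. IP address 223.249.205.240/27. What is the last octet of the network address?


Given: IP = 223.249.205.240, prefix = /27
Subnet mask = 255.255.255.224
Last octet of IP: 240
Last octet of mask: 224
Network last octet = 240 AND 224 = 224

224


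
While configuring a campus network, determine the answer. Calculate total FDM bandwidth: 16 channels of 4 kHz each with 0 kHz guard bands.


Given: 16 channels, 4 kHz each, guard = 0 kHz
Channel bandwidth = 16 * 4 = 64 kHz
Guard bands = 15 gaps * 0 kHz = 0 kHz
Total = 64 + 0 = 64 kHz

64


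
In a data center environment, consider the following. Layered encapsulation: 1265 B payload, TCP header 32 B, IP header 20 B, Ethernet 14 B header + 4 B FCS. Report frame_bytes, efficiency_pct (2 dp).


TCP segment = 1265 + 32 = 1297 B
IP packet = 1297 + 20 = 1317 B
Ethernet frame = 1317 + 14 + 4 = 1335 B
Efficiency = app / frame = 1265 / 1335 = 0.947566 = 94.7566% -> 94.76% (2 dp)

1335, 94.76


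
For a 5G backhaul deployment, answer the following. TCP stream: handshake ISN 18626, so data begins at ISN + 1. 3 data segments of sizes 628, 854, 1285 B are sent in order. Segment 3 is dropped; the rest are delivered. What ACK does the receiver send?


SYN uses sequence number 18626; first data byte = ISN + 1 = 18627.
Segment 1: SEQ = 18627, len = 628 B, covers [18627, 19254]
Segment 2: SEQ = 19255, len = 854 B, covers [19255, 20108]
Segment 3: SEQ = 20109, len = 1285 B, covers [20109, 21393] [LOST]
In-order data received: bytes [18627, 20108] (segments 1..2).
Segment 3 missing -> gap begins at byte 20109.
Cumulative ACK = next expected in-order byte = 18627 + 628 + 854 = 20109

20109


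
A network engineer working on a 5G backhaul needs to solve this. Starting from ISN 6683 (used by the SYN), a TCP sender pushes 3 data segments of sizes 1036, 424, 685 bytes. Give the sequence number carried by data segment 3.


The SYN occupies sequence number ISN = 6683, so the first data byte is ISN + 1 = 6684.
SEQ of data segment i = (ISN + 1) + sum of payload sizes of segments 1..i-1.
Segment 1: SEQ = 6684, payload = 1036 bytes
Segment 2: SEQ = 7720, payload = 424 bytes
Segment 3: SEQ = 8144, payload = 685 bytes
SEQ of segment 3 = 6684 + 1036 + 424 = 8144

8144


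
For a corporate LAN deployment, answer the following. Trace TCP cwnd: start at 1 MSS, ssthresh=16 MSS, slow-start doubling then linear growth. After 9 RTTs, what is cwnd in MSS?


RTT 0: cwnd = 1 MSS (initial)
RTT 1: cwnd = 2 MSS (slow start, doubled)
RTT 2: cwnd = 4 MSS (slow start, doubled)
RTT 3: cwnd = 8 MSS (slow start, doubled)
RTT 4: cwnd = 16 MSS (slow start, doubled)
RTT 5: cwnd = 17 MSS (congestion avoidance, +1)
RTT 6: cwnd = 18 MSS (congestion avoidance, +1)
RTT 7: cwnd = 19 MSS (congestion avoidance, +1)
RTT 8: cwnd = 20 MSS (congestion avoidance, +1)
RTT 9: cwnd = 21 MSS (congestion avoidance, +1)

21


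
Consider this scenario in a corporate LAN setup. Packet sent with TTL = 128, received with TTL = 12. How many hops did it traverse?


Given: initial TTL = 128, received TTL = 12
Hops = initial TTL - received TTL
Hops = 128 - 12 = 116

116


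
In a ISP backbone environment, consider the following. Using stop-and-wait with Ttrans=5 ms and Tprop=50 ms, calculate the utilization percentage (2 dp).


Given: Ttrans = 5 ms, Tprop = 50 ms
RTT = 2 * Tprop = 2 * 50 = 100 ms
U = Ttrans / (Ttrans + RTT)
U = 5 / (5 + 100)
U = 5 / 105 = 0.047619
U% = 4.76%

4.76


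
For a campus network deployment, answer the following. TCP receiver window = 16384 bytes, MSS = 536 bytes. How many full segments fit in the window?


Given: RWND = 16384 bytes, MSS = 536 bytes
Full segments = floor(RWND / MSS)
Full segments = floor(16384 / 536)
Full segments = floor(30.5672) = 30

30


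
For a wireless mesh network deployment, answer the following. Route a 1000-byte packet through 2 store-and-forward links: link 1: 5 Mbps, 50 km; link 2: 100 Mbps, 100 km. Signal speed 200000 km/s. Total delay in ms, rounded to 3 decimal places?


Packet = 1000 bytes = 8000 bits. Store-and-forward: sum (t_trans + t_prop) per link.
Link 1: t_trans = 8000/(5*10^6) s = 1.6000 ms; t_prop = 50/200000 s = 0.2500 ms; subtotal = 1.8500 ms
Link 2: t_trans = 8000/(100*10^6) s = 0.0800 ms; t_prop = 100/200000 s = 0.5000 ms; subtotal = 0.5800 ms
End-to-end = 1.8500 + 0.5800 = 2.4300 ms -> 2.430 ms (3 dp)

2.430


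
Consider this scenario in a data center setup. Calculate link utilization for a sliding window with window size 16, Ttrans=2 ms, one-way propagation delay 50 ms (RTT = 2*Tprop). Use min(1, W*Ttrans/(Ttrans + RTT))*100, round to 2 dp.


Given: W = 16, Ttrans = 2 ms, RTT = 100 ms (= 2 * Tprop, Tprop = 50 ms)
Cycle time = Ttrans + RTT = 2 + 100 = 102 ms (first packet sent until its ACK returns)
W * Ttrans = 16 * 2 = 32 ms of sending per cycle
W * Ttrans / (Ttrans + RTT) = 32 / 102 = 0.313725
U = min(1, 0.313725) = 0.313725
U% = 31.37%

31.37


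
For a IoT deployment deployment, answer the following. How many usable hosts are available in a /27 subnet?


Given: subnet mask /27
Host bits = 32 - 27 = 5
Total addresses = 2^5 = 32
Usable hosts = 32 - 2 (network + broadcast) = 30

30


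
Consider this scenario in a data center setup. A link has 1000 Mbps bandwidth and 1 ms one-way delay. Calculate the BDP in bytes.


Given: bandwidth = 1000 Mbps, delay = 1 ms
BDP in bits = 1000 * 10^6 * 1 / 1000
BDP in bits = 1000000
BDP in bytes = 1000000 / 8 = 125000

125000


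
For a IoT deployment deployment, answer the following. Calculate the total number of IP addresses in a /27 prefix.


Given: CIDR prefix /27
Host bits = 32 - 27 = 5
Total addresses = 2^5 = 32

32


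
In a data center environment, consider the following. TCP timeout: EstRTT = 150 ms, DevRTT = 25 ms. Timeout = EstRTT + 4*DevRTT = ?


Given: EstRTT = 150 ms, DevRTT = 25 ms
Timeout = EstRTT + 4 * DevRTT
4 * DevRTT = 4 * 25 = 100
Timeout = 150 + 100 = 250 ms

250


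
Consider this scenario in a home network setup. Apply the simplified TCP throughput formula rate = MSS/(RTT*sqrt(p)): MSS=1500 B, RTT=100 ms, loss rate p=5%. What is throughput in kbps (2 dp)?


Given: MSS = 1500 bytes, RTT = 100 ms, loss = 5%
RTT in seconds = 100 / 1000 = 0.1
Loss rate = 5% = 0.05
sqrt(loss) = sqrt(0.05) = 0.223606797750
Throughput (bytes/s) = 1500 / (0.1 * 0.223606797750) = 67082.0393
Throughput (kbps) = 67082.0393 * 8 / 1000 = 536.656315 -> 536.66 kbps (2 dp)

536.66


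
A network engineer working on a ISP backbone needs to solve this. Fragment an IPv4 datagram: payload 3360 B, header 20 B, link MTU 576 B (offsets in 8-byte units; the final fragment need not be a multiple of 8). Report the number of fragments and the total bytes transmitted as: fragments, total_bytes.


Max data per non-final fragment = floor((MTU - header)/8)*8 = floor((576 - 20)/8)*8 = floor(556/8)*8 = 552 B
Final fragment needs no 8-byte alignment: it can carry up to MTU - header = 556 B
Non-final fragments needed = ceil((payload - 556) / 552) = ceil(2804/552) = ceil(5.0797) = 6
Number of fragments = 6 + 1 = 7
Fragment sizes (data): 6 * 552 B + 48 B (last, 48 <= 556 OK)
Total bytes sent = payload + n_frags * header = 3360 + 7*20 = 3360 + 140 = 3500 B

7, 3500


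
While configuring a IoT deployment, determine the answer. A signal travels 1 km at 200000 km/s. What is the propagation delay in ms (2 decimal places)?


Given: distance = 1 km, speed = 200000 km/s
Delay = distance / speed = 1 / 200000 seconds
Delay in ms = 1 * 1000 / 200000
Delay = 0.0050 ms
Rounded to 2 dp = 0.01 ms

0.01


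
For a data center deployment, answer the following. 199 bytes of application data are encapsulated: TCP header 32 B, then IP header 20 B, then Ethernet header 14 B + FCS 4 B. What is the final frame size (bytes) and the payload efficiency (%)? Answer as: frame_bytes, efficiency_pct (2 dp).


TCP segment = 199 + 32 = 231 B
IP packet = 231 + 20 = 251 B
Ethernet frame = 251 + 14 + 4 = 269 B
Efficiency = app / frame = 199 / 269 = 0.739777 = 73.9777% -> 73.98% (2 dp)

269, 73.98


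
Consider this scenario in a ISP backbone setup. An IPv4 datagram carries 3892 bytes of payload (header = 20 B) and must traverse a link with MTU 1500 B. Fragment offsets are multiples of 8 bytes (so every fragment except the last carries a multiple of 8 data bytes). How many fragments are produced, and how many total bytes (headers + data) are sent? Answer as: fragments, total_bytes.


Max data per non-final fragment = floor((MTU - header)/8)*8 = floor((1500 - 20)/8)*8 = floor(1480/8)*8 = 1480 B
Final fragment needs no 8-byte alignment: it can carry up to MTU - header = 1480 B
Non-final fragments needed = ceil((payload - 1480) / 1480) = ceil(2412/1480) = ceil(1.6297) = 2
Number of fragments = 2 + 1 = 3
Fragment sizes (data): 2 * 1480 B + 932 B (last, 932 <= 1480 OK)
Total bytes sent = payload + n_frags * header = 3892 + 3*20 = 3892 + 60 = 3952 B

3, 3952


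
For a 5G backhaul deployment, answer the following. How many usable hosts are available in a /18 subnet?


Given: subnet mask /18
Host bits = 32 - 18 = 14
Total addresses = 2^14 = 16384
Usable hosts = 16384 - 2 (network + broadcast) = 16382

16382


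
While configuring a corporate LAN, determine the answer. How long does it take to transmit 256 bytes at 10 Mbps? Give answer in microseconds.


Given: packet = 256 bytes, bandwidth = 10 Mbps
Packet in bits = 256 * 8 = 2048 bits
Bandwidth = 10 * 10^6 = 10000000 bps
Time = 2048 / 10000000 seconds
Time in us = 2048 * 10^6 / 10000000 = 204.8

204.8


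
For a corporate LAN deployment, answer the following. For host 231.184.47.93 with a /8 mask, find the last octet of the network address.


Given: IP = 231.184.47.93, prefix = /8
Subnet mask = 255.0.0.0
Last octet of IP: 93
Last octet of mask: 0
Network last octet = 93 AND 0 = 0

0


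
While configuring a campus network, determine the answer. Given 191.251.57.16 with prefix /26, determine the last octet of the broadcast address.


Given: IP = 191.251.57.16, prefix = /26
Host bits = 32 - 26 = 6
Network last octet = 16 AND mask = 0
Host part size = 2^6 - 1 = 63
Broadcast last octet = 0 OR 63 = 63

63


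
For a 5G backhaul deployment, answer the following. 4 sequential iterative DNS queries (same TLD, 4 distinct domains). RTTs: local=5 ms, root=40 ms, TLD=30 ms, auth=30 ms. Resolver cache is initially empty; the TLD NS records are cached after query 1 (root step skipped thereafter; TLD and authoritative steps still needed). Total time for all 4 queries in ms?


Lookup 1 (cold cache): local + root + TLD + auth = 5 + 40 + 30 + 30 = 105 ms
Lookups 2..4 (TLD NS cached -> skip root; new domain -> still ask TLD and auth): local + TLD + auth = 5 + 30 + 30 = 65 ms each
Remaining 3 lookups: 3 * 65 = 195 ms
Total = 105 + 195 = 300 ms

300


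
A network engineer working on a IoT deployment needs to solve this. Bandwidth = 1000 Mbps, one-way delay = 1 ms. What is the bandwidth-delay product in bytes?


Given: bandwidth = 1000 Mbps, delay = 1 ms
BDP in bits = 1000 * 10^6 * 1 / 1000
BDP in bits = 1000000
BDP in bytes = 1000000 / 8 = 125000

125000


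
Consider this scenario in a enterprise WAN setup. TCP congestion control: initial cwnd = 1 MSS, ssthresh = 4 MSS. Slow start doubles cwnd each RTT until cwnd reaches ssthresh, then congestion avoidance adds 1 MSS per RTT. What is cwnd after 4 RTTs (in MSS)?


RTT 0: cwnd = 1 MSS (initial)
RTT 1: cwnd = 2 MSS (slow start, doubled)
RTT 2: cwnd = 4 MSS (slow start, doubled)
RTT 3: cwnd = 5 MSS (congestion avoidance, +1)
RTT 4: cwnd = 6 MSS (congestion avoidance, +1)

6


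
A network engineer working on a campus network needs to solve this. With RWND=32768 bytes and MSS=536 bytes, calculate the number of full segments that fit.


Given: RWND = 32768 bytes, MSS = 536 bytes
Full segments = floor(RWND / MSS)
Full segments = floor(32768 / 536)
Full segments = floor(61.1343) = 61

61


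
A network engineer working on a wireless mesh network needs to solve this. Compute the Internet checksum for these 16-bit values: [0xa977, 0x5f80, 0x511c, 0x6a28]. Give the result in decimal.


Given words: [0xa977, 0x5f80, 0x511c, 0x6a28]
Step 1: Sum all words
Raw sum = 43383 + 24448 + 20764 + 27176 = 115771
Step 2: Fold carry: (50235 + 1) = 50236
One's complement = ~50236 & 0xFFFF = 15299

15299


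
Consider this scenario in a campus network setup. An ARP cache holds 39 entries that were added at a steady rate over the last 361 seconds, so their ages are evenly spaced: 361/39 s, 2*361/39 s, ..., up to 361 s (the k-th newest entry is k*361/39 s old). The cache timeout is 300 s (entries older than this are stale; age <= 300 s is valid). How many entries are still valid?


Ages are k * 361/39 s for k = 1..39 (spacing = 9.2564 s).
Entry k is valid iff k * 361/39 <= 300 iff k <= 39 * 300 / 361 = 32.4100
n_valid = floor(32.4100) = 32
(n_stale = 39 - 32 = 7)

32


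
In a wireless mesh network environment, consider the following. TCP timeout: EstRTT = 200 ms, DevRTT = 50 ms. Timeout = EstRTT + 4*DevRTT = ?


Given: EstRTT = 200 ms, DevRTT = 50 ms
Timeout = EstRTT + 4 * DevRTT
4 * DevRTT = 4 * 50 = 200
Timeout = 200 + 200 = 400 ms

400


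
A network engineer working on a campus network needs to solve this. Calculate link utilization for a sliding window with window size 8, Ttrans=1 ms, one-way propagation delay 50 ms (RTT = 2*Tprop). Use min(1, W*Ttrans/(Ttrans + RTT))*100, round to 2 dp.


Given: W = 8, Ttrans = 1 ms, RTT = 100 ms (= 2 * Tprop, Tprop = 50 ms)
Cycle time = Ttrans + RTT = 1 + 100 = 101 ms (first packet sent until its ACK returns)
W * Ttrans = 8 * 1 = 8 ms of sending per cycle
W * Ttrans / (Ttrans + RTT) = 8 / 101 = 0.079208
U = min(1, 0.079208) = 0.079208
U% = 7.92%

7.92


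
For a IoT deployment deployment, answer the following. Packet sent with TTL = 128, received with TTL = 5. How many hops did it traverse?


Given: initial TTL = 128, received TTL = 5
Hops = initial TTL - received TTL
Hops = 128 - 5 = 123

123


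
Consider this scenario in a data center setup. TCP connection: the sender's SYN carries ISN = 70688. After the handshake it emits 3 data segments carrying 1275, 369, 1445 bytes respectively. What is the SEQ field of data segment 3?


The SYN occupies sequence number ISN = 70688, so the first data byte is ISN + 1 = 70689.
SEQ of data segment i = (ISN + 1) + sum of payload sizes of segments 1..i-1.
Segment 1: SEQ = 70689, payload = 1275 bytes
Segment 2: SEQ = 71964, payload = 369 bytes
Segment 3: SEQ = 72333, payload = 1445 bytes
SEQ of segment 3 = 70689 + 1275 + 369 = 72333

72333


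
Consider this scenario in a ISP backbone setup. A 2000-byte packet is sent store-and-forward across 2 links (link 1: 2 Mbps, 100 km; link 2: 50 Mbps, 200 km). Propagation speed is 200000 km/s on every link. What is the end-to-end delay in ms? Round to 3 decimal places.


Packet = 2000 bytes = 16000 bits. Store-and-forward: sum (t_trans + t_prop) per link.
Link 1: t_trans = 16000/(2*10^6) s = 8.0000 ms; t_prop = 100/200000 s = 0.5000 ms; subtotal = 8.5000 ms
Link 2: t_trans = 16000/(50*10^6) s = 0.3200 ms; t_prop = 200/200000 s = 1.0000 ms; subtotal = 1.3200 ms
End-to-end = 8.5000 + 1.3200 = 9.8200 ms -> 9.820 ms (3 dp)

9.820


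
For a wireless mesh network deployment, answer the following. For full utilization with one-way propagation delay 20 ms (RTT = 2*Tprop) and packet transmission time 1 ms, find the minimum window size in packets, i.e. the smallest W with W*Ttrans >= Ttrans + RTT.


Given: Ttrans = 1 ms, RTT = 40 ms (= 2 * Tprop, Tprop = 20 ms)
Time until first ACK returns = Ttrans + RTT = 1 + 40 = 41 ms
Need W * Ttrans >= Ttrans + RTT  ->  W >= (Ttrans + RTT) / Ttrans
(Ttrans + RTT) / Ttrans = 41 / 1 = 41
W_min = ceil(41) = 41

41


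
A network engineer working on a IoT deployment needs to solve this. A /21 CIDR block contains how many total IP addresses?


Given: CIDR prefix /21
Host bits = 32 - 21 = 11
Total addresses = 2^11 = 2048

2048


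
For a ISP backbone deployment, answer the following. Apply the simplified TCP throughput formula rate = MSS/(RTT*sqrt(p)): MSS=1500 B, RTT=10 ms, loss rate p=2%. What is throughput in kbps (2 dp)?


Given: MSS = 1500 bytes, RTT = 10 ms, loss = 2%
RTT in seconds = 10 / 1000 = 0.01
Loss rate = 2% = 0.02
sqrt(loss) = sqrt(0.02) = 0.141421356237
Throughput (bytes/s) = 1500 / (0.01 * 0.141421356237) = 1060660.1718
Throughput (kbps) = 1060660.1718 * 8 / 1000 = 8485.281374 -> 8485.28 kbps (2 dp)

8485.28


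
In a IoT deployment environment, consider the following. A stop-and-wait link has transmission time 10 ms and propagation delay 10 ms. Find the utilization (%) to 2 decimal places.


Given: Ttrans = 10 ms, Tprop = 10 ms
RTT = 2 * Tprop = 2 * 10 = 20 ms
U = Ttrans / (Ttrans + RTT)
U = 10 / (10 + 20)
U = 10 / 30 = 0.333333
U% = 33.33%

33.33


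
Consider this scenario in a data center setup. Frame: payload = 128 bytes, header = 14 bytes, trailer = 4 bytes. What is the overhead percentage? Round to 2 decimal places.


Given: payload = 128 B, header = 14 B, trailer = 4 B
Overhead bytes = header + trailer = 14 + 4 = 18
Total frame = payload + overhead = 128 + 18 = 146
Overhead % = 18 / 146 * 100 = 12.3288% -> 12.33% (2 dp)

12.33


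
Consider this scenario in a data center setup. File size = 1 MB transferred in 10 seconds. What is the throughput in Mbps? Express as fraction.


Given: file = 1 MB, time = 10 s
File in Mb = 1 * 8 = 8 Mb
Throughput = 8 / 10 Mbps
Throughput = 4/5 Mbps

4/5


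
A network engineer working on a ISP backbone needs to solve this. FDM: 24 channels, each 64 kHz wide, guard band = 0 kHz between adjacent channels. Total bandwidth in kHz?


Given: 24 channels, 64 kHz each, guard = 0 kHz
Channel bandwidth = 24 * 64 = 1536 kHz
Guard bands = 23 gaps * 0 kHz = 0 kHz
Total = 1536 + 0 = 1536 kHz

1536


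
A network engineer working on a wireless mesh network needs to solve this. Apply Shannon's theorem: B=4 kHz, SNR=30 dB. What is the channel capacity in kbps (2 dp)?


Given: B = 4 kHz, SNR = 30 dB
SNR linear = 10^(30/10) = 1000
1 + SNR = 1001
log2(1001) = 9.9672262588
C = 4 * 1000 * 9.9672262588 = 39868.9050 bps
C = 39.868905 kbps -> 39.87 kbps (2 dp)

39.87


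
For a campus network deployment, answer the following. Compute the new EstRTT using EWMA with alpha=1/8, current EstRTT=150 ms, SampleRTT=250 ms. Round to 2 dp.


Given: EstRTT = 150 ms, SampleRTT = 250 ms, alpha = 1/8
New EstRTT = (1 - alpha) * EstRTT + alpha * SampleRTT
(7/8) * 150 = 131.25
(1/8) * 250 = 31.25
New EstRTT = 131.25 + 31.25 = 162.5 ms -> 162.50 ms (2 dp)

162.50
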